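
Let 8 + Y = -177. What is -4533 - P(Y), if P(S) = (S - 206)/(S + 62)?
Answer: -557950/123 ≈ -4536.2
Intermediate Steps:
Y = -185 (Y = -8 - 177 = -185)
P(S) = (-206 + S)/(62 + S)
-4533 - P(Y) = -4533 - (-206 - 185)/(62 - 185) = -4533 - (-391)/(-123) = -4533 - (-1)*(-391)/123 = -4533 - 1*391/123 = -4533 - 391/123 = -557950/123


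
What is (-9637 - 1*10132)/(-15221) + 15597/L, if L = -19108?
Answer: 140344115/290842868 ≈ 0.48254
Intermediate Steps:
(-9637 - 1*10132)/(-15221) + 15597/L = (-9637 - 1*10132)/(-15221) + 15597/(-19108) = (-9637 - 10132)*(-1/15221) + 15597*(-1/19108) = -19769*(-1/15221) - 15597/19108 = 19769/15221 - 15597/19108 = 140344115/290842868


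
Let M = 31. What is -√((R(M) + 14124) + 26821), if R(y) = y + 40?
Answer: -2*√10254 ≈ -202.52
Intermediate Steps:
R(y) = 40 + y
-√((R(M) + 14124) + 26821) = -√(((40 + 31) + 14124) + 26821) = -√((71 + 14124) + 26821) = -√(14195 + 26821) = -√41016 = -2*√10254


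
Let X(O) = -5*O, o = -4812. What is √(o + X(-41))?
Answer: I*√4607 ≈ 67.875*I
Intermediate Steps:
√(o + X(-41)) = √(-4812 - 5*(-41)) = √(-4812 + 205) = √(-4607) = I*√4607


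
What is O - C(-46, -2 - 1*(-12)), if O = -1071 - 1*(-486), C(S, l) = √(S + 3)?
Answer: -585 - I*√43 ≈ -585.0 - 6.5574*I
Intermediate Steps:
C(S, l) = √(3 + S)
O = -585 (O = -1071 + 486 = -585)
O - C(-46, -2 - 1*(-12)) = -585 - √(3 - 46) = -585 - √(-43) = -585 - I*√43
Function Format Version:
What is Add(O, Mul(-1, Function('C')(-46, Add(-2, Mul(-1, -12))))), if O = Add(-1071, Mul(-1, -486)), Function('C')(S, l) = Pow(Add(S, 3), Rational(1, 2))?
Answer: Add(-585, Mul(-1, I, Pow(43, Rational(1, 2)))) ≈ Add(-585.00, Mul(-6.5574, I))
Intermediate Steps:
Function('C')(S, l) = Pow(Add(3, S), Rational(1, 2))
O = -585 (O = Add(-1071, 486) = -585)
Add(O, Mul(-1, Function('C')(-46, Add(-2, Mul(-1, -12))))) = Add(-585, Mul(-1, Pow(Add(3, -46), Rational(1, 2)))) = Add(-585, Mul(-1, Pow(-43, Rational(1, 2)))) = Add(-585, Mul(-1, Mul(I, Pow(43, Rational(1, 2))))) = Add(-585, Mul(-1, I, Pow(43, Rational(1, 2))))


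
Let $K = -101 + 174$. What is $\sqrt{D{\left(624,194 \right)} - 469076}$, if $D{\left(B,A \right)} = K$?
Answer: $i \sqrt{469003} \approx 684.84 i$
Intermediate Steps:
$K = 73$
$D{\left(B,A \right)} = 73$
$\sqrt{D{\left(624,194 \right)} - 469076} = \sqrt{73 - 469076} = \sqrt{-469003} = i \sqrt{469003}$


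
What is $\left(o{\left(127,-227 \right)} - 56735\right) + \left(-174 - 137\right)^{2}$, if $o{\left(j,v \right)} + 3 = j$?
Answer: $40110$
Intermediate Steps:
$o{\left(j,v \right)} = -3 + j$
$\left(o{\left(127,-227 \right)} - 56735\right) + \left(-174 - 137\right)^{2} = \left(\left(-3 + 127\right) - 56735\right) + \left(-174 - 137\right)^{2} = \left(124 - 56735\right) + \left(-311\right)^{2} = -56611 + 96721 = 40110$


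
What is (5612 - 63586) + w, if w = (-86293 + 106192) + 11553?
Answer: -26522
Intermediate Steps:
w = 31452 (w = 19899 + 11553 = 31452)
(5612 - 63586) + w = (5612 - 63586) + 31452 = -57974 + 31452 = -26522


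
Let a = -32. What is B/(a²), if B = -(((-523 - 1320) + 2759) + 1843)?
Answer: -2759/1024 ≈ -2.6943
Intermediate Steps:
B = -2759 (B = -((-1843 + 2759) + 1843) = -(916 + 1843) = -1*2759 = -2759)
B/(a²) = -2759/((-32)²) = -2759/1024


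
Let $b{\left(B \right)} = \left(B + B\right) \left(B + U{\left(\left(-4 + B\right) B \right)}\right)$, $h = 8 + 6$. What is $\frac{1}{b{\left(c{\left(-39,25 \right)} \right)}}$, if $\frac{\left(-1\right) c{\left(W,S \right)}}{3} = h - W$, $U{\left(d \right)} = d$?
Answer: $- \frac{1}{8191044} \approx -1.2208 \cdot 10^{-7}$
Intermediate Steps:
$h = 14$
$c{\left(W,S \right)} = -42 + 3 W$ ($c{\left(W,S \right)} = - 3 \left(14 - W\right) = -42 + 3 W$)
$b{\left(B \right)} = 2 B \left(B + B \left(-4 + B\right)\right)$ ($b{\left(B \right)} = \left(B + B\right) \left(B + \left(-4 + B\right) B\right) = 2 B \left(B + B \left(-4 + B\right)\right)$)
$\frac{1}{b{\left(c{\left(-39,25 \right)} \right)}} = \frac{1}{2 \left(-42 + 3 \left(-39\right)\right)^{2} \left(-3 + \left(-42 + 3 \left(-39\right)\right)\right)} = \frac{1}{2 \left(-42 - 117\right)^{2} \left(-3 - 159\right)} = \frac{1}{2 \left(-159\right)^{2} \left(-3 - 159\right)} = \frac{1}{2 \cdot 25281 \left(-162\right)} = \frac{1}{-8191044} = - \frac{1}{8191044}$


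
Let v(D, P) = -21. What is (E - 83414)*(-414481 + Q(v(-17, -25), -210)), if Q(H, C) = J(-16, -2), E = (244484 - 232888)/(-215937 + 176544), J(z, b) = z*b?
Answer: 1361854256116802/39393 ≈ 3.4571e+10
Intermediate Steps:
J(z, b) = b*z
E = -11596/39393 (E = 11596/(-39393) = 11596*(-1/39393) = -11596/39393 ≈ -0.29437)
Q(H, C) = 32 (Q(H, C) = -2*(-16) = 32)
(E - 83414)*(-414481 + Q(v(-17, -25), -210)) = (-11596/39393 - 83414)*(-414481 + 32) = -3285939298/39393*(-414449) = 1361854256116802/39393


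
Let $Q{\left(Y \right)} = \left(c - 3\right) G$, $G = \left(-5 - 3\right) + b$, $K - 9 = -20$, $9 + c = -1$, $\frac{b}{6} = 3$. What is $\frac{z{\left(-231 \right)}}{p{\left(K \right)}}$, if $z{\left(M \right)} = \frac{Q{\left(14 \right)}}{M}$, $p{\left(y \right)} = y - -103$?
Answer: $\frac{65}{10626} \approx 0.0061171$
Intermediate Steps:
$b = 18$ ($b = 6 \cdot 3 = 18$)
$c = -10$ ($c = -9 - 1 = -10$)
$K = -11$ ($K = 9 - 20 = -11$)
$G = 10$ ($G = \left(-5 - 3\right) + 18 = -8 + 18 = 10$)
$p{\left(y \right)} = 103 + y$ ($p{\left(y \right)} = y + 103 = 103 + y$)
$Q{\left(Y \right)} = -130$ ($Q{\left(Y \right)} = \left(-10 - 3\right) 10 = \left(-13\right) 10 = -130$)
$z{\left(M \right)} = - \frac{130}{M}$
$\frac{z{\left(-231 \right)}}{p{\left(K \right)}} = \frac{\left(-130\right) \frac{1}{-231}}{103 - 11} = \frac{\left(-130\right) \left(- \frac{1}{231}\right)}{92} = \frac{130}{231} \cdot \frac{1}{92} = \frac{65}{10626}$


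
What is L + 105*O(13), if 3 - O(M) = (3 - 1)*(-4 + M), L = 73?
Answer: -1502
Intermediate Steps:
O(M) = 11 - 2*M (O(M) = 3 - (3 - 1)*(-4 + M) = 3 - 2*(-4 + M) = 3 - (-8 + 2*M) = 3 + (8 - 2*M) = 11 - 2*M)
L + 105*O(13) = 73 + 105*(11 - 2*13) = 73 + 105*(11 - 26) = 73 + 105*(-15) = 73 - 1575 = -1502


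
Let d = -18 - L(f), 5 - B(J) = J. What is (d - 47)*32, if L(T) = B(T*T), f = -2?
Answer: -2112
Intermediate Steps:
B(J) = 5 - J
L(T) = 5 - T² (L(T) = 5 - T*T = 5 - T²)
d = -19 (d = -18 - (5 - 1*(-2)²) = -18 - (5 - 1*4) = -18 - (5 - 4) = -18 - 1*1 = -18 - 1 = -19)
(d - 47)*32 = (-19 - 47)*32 = -66*32 = -2112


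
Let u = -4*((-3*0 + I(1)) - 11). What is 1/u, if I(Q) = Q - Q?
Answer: 1/44 ≈ 0.022727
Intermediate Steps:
I(Q) = 0
u = 44 (u = -4*((-3*0 + 0) - 11) = -4*((0 + 0) - 11) = -4*(0 - 11) = -4*(-11) = 44)
1/u = 1/44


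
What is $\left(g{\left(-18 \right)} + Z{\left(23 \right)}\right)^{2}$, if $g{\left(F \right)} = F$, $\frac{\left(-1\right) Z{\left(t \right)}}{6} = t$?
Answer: $24336$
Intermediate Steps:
$Z{\left(t \right)} = - 6 t$
$\left(g{\left(-18 \right)} + Z{\left(23 \right)}\right)^{2} = \left(-18 - 138\right)^{2} = \left(-156\right)^{2} = 24336$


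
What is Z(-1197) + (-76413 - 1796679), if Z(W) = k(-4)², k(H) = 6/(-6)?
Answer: -1873091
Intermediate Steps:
k(H) = -1 (k(H) = 6*(-⅙) = -1)
Z(W) = 1 (Z(W) = (-1)² = 1)
Z(-1197) + (-76413 - 1796679) = 1 + (-76413 - 1796679) = 1 - 1873092 = -1873091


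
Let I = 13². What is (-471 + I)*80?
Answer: -24160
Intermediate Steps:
I = 169
(-471 + I)*80 = (-471 + 169)*80 = -302*80 = -24160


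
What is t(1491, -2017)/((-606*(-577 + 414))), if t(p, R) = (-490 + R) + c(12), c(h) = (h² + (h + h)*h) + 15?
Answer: -1030/49389 ≈ -0.020855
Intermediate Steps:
c(h) = 15 + 3*h² (c(h) = (h² + (2*h)*h) + 15 = (h² + 2*h²) + 15 = 3*h² + 15 = 15 + 3*h²)
t(p, R) = -43 + R (t(p, R) = (-490 + R) + (15 + 3*12²) = (-490 + R) + (15 + 3*144) = (-490 + R) + (15 + 432) = (-490 + R) + 447 = -43 + R)
t(1491, -2017)/((-606*(-577 + 414))) = (-43 - 2017)/((-606*(-577 + 414))) = -2060/((-606*(-163))) = -2060/98778 = -2060*1/98778 = -1030/49389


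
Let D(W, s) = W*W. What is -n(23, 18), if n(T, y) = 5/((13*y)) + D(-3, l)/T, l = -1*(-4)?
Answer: -2221/5382 ≈ -0.41267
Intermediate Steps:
l = 4
D(W, s) = W²
n(T, y) = 9/T + 5/(13*y) (n(T, y) = 5/((13*y)) + (-3)²/T = 5*(1/(13*y)) + 9/T = 5/(13*y) + 9/T = 9/T + 5/(13*y))
-n(23, 18) = -(9/23 + (5/13)/18) = -(9*(1/23) + (5/13)*(1/18)) = -(9/23 + 5/234) = -1*2221/5382 = -2221/5382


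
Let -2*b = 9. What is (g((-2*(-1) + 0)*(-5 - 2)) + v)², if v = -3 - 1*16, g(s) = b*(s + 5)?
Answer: 1849/4 ≈ 462.25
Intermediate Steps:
b = -9/2 (b = -½*9 = -9/2 ≈ -4.5000)
g(s) = -45/2 - 9*s/2 (g(s) = -9*(s + 5)/2 = -9*(5 + s)/2 = -45/2 - 9*s/2)
v = -19 (v = -3 - 16 = -19)
(g((-2*(-1) + 0)*(-5 - 2)) + v)² = ((-45/2 - 9*(-2*(-1) + 0)*(-5 - 2)/2) - 19)² = ((-45/2 - 9*(2 + 0)*(-7)/2) - 19)² = ((-45/2 - 9*(-7)) - 19)² = ((-45/2 - 9/2*(-14)) - 19)² = ((-45/2 + 63) - 19)² = (81/2 - 19)² = (43/2)² = 1849/4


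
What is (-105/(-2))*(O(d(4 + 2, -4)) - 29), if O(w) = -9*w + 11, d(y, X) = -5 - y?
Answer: 8505/2 ≈ 4252.5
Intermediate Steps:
O(w) = 11 - 9*w
(-105/(-2))*(O(d(4 + 2, -4)) - 29) = (-105/(-2))*((11 - 9*(-5 - (4 + 2))) - 29) = (-105*(-½))*((11 - 9*(-5 - 1*6)) - 29) = 105*((11 - 9*(-5 - 6)) - 29)/2 = 105*((11 - 9*(-11)) - 29)/2 = 105*((11 + 99) - 29)/2 = 105*(110 - 29)/2 = (105/2)*81 = 8505/2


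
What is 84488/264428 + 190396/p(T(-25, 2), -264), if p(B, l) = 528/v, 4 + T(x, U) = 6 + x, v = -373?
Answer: -1173689117585/8726124 ≈ -1.3450e+5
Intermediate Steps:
T(x, U) = 2 + x (T(x, U) = -4 + (6 + x) = 2 + x)
p(B, l) = -528/373 (p(B, l) = 528/(-373) = 528*(-1/373) = -528/373)
84488/264428 + 190396/p(T(-25, 2), -264) = 84488/264428 + 190396/(-528/373) = 84488*(1/264428) + 190396*(-373/528) = 21122/66107 - 17754427/132 = -1173689117585/8726124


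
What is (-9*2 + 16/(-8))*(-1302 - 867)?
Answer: 43380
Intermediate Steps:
(-9*2 + 16/(-8))*(-1302 - 867) = (-18 + 16*(-⅛))*(-2169) = (-18 - 2)*(-2169) = -20*(-2169) = 43380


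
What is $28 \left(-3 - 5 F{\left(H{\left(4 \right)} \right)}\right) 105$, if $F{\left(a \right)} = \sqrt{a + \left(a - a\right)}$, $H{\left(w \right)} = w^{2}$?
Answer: $-67620$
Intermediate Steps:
$F{\left(a \right)} = \sqrt{a}$ ($F{\left(a \right)} = \sqrt{a + 0} = \sqrt{a}$)
$28 \left(-3 - 5 F{\left(H{\left(4 \right)} \right)}\right) 105 = 28 \left(-3 - 5 \sqrt{4^{2}}\right) 105 = 28 \left(-3 - 5 \sqrt{16}\right) 105 = 28 \left(-3 - 20\right) 105 = 28 \left(-23\right) 105 = \left(-644\right) 105 = -67620$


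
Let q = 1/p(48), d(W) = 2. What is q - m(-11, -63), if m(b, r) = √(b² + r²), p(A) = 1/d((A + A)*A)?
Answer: 2 - √4090 ≈ -61.953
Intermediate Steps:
p(A) = ½ (p(A) = 1/2 = ½)
q = 2 (q = 1/(½) = 2)
q - m(-11, -63) = 2 - √((-11)² + (-63)²) = 2 - √(121 + 3969) = 2 - √4090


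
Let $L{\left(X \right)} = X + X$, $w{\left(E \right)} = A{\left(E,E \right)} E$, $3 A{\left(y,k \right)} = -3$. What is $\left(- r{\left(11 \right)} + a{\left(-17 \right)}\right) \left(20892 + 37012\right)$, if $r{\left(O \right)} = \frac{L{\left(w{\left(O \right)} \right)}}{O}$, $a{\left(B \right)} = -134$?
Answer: $-7643328$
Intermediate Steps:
$A{\left(y,k \right)} = -1$ ($A{\left(y,k \right)} = \frac{1}{3} \left(-3\right) = -1$)
$w{\left(E \right)} = - E$
$L{\left(X \right)} = 2 X$
$r{\left(O \right)} = -2$ ($r{\left(O \right)} = \frac{2 \left(- O\right)}{O} = \frac{\left(-2\right) O}{O} = -2$)
$\left(- r{\left(11 \right)} + a{\left(-17 \right)}\right) \left(20892 + 37012\right) = \left(\left(-1\right) \left(-2\right) - 134\right) \left(20892 + 37012\right) = \left(2 - 134\right) 57904 = \left(-132\right) 57904 = -7643328$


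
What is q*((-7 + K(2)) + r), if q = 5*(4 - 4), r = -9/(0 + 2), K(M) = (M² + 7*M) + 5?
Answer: 0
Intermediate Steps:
K(M) = 5 + M² + 7*M
r = -9/2 ≈ -4.5000
q = 0 (q = 5*0 = 0)
q*((-7 + K(2)) + r) = 0*((-7 + (5 + 2² + 7*2)) - 9/2) = 0*((-7 + (5 + 4 + 14)) - 9/2) = 0*((-7 + 23) - 9/2) = 0*(16 - 9/2) = 0*(23/2) = 0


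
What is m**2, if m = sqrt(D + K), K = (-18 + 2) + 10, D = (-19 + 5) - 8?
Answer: -28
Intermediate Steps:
D = -22 (D = -14 - 8 = -22)
K = -6 (K = -16 + 10 = -6)
m = 2*I*sqrt(7) (m = sqrt(-22 - 6) = sqrt(-28) = 2*I*sqrt(7) ≈ 5.2915*I)
m**2 = (2*I*sqrt(7))**2 = -28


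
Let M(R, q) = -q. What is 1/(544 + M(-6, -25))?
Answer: 1/569 ≈ 0.0017575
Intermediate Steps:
1/(544 + M(-6, -25)) = 1/(544 - 1*(-25)) = 1/(544 + 25) = 1/569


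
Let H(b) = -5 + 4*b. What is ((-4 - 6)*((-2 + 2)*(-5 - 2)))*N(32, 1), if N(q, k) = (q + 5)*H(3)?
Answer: 0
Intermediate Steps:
N(q, k) = 35 + 7*q (N(q, k) = (q + 5)*(-5 + 4*3) = (5 + q)*(-5 + 12) = (5 + q)*7 = 35 + 7*q)
((-4 - 6)*((-2 + 2)*(-5 - 2)))*N(32, 1) = ((-4 - 6)*((-2 + 2)*(-5 - 2)))*(35 + 7*32) = (-0*(-7))*(35 + 224) = -10*0*259 = 0*259 = 0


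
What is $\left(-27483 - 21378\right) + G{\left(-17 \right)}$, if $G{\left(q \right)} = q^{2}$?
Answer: $-48572$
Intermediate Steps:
$\left(-27483 - 21378\right) + G{\left(-17 \right)} = \left(-27483 - 21378\right) + \left(-17\right)^{2} = -48861 + 289 = -48572$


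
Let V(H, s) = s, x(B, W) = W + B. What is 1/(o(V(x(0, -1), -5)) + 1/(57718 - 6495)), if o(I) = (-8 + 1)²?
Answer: 51223/2509928 ≈ 0.020408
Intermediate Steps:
x(B, W) = B + W
o(I) = 49 (o(I) = (-7)² = 49)
1/(o(V(x(0, -1), -5)) + 1/(57718 - 6495)) = 1/(49 + 1/(57718 - 6495)) = 1/(49 + 1/51223) = 1/(2509928/51223) = 51223/2509928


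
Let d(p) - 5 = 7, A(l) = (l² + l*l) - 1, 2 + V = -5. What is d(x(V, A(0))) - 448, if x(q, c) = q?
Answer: -436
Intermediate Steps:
V = -7 (V = -2 - 5 = -7)
A(l) = -1 + 2*l² (A(l) = (l² + l²) - 1 = 2*l² - 1 = -1 + 2*l²)
d(p) = 12 (d(p) = 5 + 7 = 12)
d(x(V, A(0))) - 448 = 12 - 448 = -436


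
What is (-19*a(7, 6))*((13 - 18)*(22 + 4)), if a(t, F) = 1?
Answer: 2470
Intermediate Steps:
(-19*a(7, 6))*((13 - 18)*(22 + 4)) = (-19*1)*((13 - 18)*(22 + 4)) = -(-95)*26 = -19*(-130) = 2470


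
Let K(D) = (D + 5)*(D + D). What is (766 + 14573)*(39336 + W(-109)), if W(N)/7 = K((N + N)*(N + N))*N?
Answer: -52871695813610640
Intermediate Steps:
K(D) = 2*D*(5 + D) (K(D) = (5 + D)*(2*D) = 2*D*(5 + D))
W(N) = 56*N³*(5 + 4*N²) (W(N) = 7*((2*((N + N)*(N + N))*(5 + (N + N)*(N + N)))*N) = 7*((2*((2*N)*(2*N))*(5 + (2*N)*(2*N)))*N) = 7*((2*(4*N²)*(5 + 4*N²))*N) = 7*((8*N²*(5 + 4*N²))*N) = 7*(8*N³*(5 + 4*N²)) = 56*N³*(5 + 4*N²))
(766 + 14573)*(39336 + W(-109)) = (766 + 14573)*(39336 + (-109)³*(280 + 224*(-109)²)) = 15339*(39336 - 1295029*(280 + 224*11881)) = 15339*(39336 - 1295029*(280 + 2661344)) = 15339*(39336 - 1295029*2661624) = 15339*(39336 - 3446880267096) = 15339*(-3446880227760) = -52871695813610640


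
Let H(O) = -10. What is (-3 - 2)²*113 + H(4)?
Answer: 2815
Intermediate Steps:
(-3 - 2)²*113 + H(4) = (-3 - 2)²*113 - 10 = (-5)²*113 - 10 = 25*113 - 10 = 2825 - 10 = 2815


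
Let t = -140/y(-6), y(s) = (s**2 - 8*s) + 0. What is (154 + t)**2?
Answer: 208849/9 ≈ 23205.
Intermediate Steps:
y(s) = s**2 - 8*s
t = -5/3 (t = -140*(-1/(6*(-8 - 6))) = -140/((-6*(-14))) = -140/84 = -140*1/84 = -5/3 ≈ -1.6667)
(154 + t)**2 = (154 - 5/3)**2 = (457/3)**2 = 208849/9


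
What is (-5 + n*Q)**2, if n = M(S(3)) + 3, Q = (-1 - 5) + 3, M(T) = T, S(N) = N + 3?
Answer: 1024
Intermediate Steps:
S(N) = 3 + N
Q = -3 (Q = -6 + 3 = -3)
n = 9 (n = (3 + 3) + 3 = 6 + 3 = 9)
(-5 + n*Q)**2 = (-5 + 9*(-3))**2 = (-5 - 27)**2 = (-32)**2 = 1024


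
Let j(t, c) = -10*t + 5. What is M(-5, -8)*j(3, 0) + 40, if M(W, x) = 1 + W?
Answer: 140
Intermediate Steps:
j(t, c) = 5 - 10*t
M(-5, -8)*j(3, 0) + 40 = (1 - 5)*(5 - 10*3) + 40 = -4*(5 - 30) + 40 = -4*(-25) + 40 = 100 + 40 = 140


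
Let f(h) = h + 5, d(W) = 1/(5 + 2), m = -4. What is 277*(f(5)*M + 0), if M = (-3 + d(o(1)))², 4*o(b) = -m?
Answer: 1108000/49 ≈ 22612.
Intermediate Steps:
o(b) = 1 (o(b) = (-1*(-4))/4 = (¼)*4 = 1)
d(W) = ⅐ (d(W) = 1/7 = ⅐)
M = 400/49 (M = (-3 + ⅐)² = (-20/7)² = 400/49 ≈ 8.1633)
f(h) = 5 + h
277*(f(5)*M + 0) = 277*((5 + 5)*(400/49) + 0) = 277*(10*(400/49) + 0) = 277*(4000/49 + 0) = 277*(4000/49) = 1108000/49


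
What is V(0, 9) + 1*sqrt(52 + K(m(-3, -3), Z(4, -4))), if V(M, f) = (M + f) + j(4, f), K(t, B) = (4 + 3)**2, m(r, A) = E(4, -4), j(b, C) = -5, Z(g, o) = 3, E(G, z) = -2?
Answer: 4 + sqrt(101) ≈ 14.050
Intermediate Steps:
m(r, A) = -2
K(t, B) = 49 (K(t, B) = 7**2 = 49)
V(M, f) = -5 + M + f (V(M, f) = (M + f) - 5 = -5 + M + f)
V(0, 9) + 1*sqrt(52 + K(m(-3, -3), Z(4, -4))) = (-5 + 0 + 9) + 1*sqrt(52 + 49) = 4 + 1*sqrt(101) = 4 + sqrt(101)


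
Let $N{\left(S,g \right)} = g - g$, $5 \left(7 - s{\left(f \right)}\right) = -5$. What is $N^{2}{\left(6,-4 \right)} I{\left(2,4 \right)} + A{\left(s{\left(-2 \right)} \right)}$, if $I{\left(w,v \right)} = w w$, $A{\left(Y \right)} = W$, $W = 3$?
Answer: $3$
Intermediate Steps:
$s{\left(f \right)} = 8$ ($s{\left(f \right)} = 7 - -1 = 7 + 1 = 8$)
$A{\left(Y \right)} = 3$
$N{\left(S,g \right)} = 0$
$I{\left(w,v \right)} = w^{2}$
$N^{2}{\left(6,-4 \right)} I{\left(2,4 \right)} + A{\left(s{\left(-2 \right)} \right)} = 0^{2} \cdot 2^{2} + 3 = 0 \cdot 4 + 3 = 0 + 3 = 3$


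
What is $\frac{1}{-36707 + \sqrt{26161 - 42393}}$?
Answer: $- \frac{36707}{1347420081} - \frac{2 i \sqrt{4058}}{1347420081} \approx -2.7242 \cdot 10^{-5} - 9.4555 \cdot 10^{-8} i$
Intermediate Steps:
$\frac{1}{-36707 + \sqrt{26161 - 42393}} = \frac{1}{-36707 + \sqrt{-16232}} = \frac{1}{-36707 + 2 i \sqrt{4058}}$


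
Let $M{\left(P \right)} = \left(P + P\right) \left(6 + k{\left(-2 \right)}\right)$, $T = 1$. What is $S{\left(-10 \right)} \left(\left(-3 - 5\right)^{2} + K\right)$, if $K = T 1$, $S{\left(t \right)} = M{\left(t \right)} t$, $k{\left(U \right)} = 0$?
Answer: $78000$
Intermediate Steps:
$M{\left(P \right)} = 12 P$ ($M{\left(P \right)} = \left(P + P\right) \left(6 + 0\right) = 2 P 6 = 12 P$)
$S{\left(t \right)} = 12 t^{2}$ ($S{\left(t \right)} = 12 t t = 12 t^{2}$)
$K = 1$ ($K = 1 \cdot 1 = 1$)
$S{\left(-10 \right)} \left(\left(-3 - 5\right)^{2} + K\right) = 12 \left(-10\right)^{2} \left(\left(-3 - 5\right)^{2} + 1\right) = 12 \cdot 100 \left(\left(-8\right)^{2} + 1\right) = 1200 \left(64 + 1\right) = 1200 \cdot 65 = 78000$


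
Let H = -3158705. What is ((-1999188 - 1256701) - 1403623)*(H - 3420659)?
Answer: 30656625510368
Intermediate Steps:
((-1999188 - 1256701) - 1403623)*(H - 3420659) = ((-1999188 - 1256701) - 1403623)*(-3158705 - 3420659) = (-3255889 - 1403623)*(-6579364) = -4659512*(-6579364) = 30656625510368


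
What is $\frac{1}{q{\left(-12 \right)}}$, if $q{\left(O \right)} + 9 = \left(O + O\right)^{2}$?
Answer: $\frac{1}{567} \approx 0.0017637$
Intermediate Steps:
$q{\left(O \right)} = -9 + 4 O^{2}$ ($q{\left(O \right)} = -9 + \left(O + O\right)^{2} = -9 + \left(2 O\right)^{2} = -9 + 4 O^{2}$)
$\frac{1}{q{\left(-12 \right)}} = \frac{1}{-9 + 4 \left(-12\right)^{2}} = \frac{1}{-9 + 4 \cdot 144} = \frac{1}{-9 + 576} = \frac{1}{567}$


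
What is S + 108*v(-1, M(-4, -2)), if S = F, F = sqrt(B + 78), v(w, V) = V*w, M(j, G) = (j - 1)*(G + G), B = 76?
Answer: -2160 + sqrt(154) ≈ -2147.6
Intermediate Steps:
M(j, G) = 2*G*(-1 + j) (M(j, G) = (-1 + j)*(2*G) = 2*G*(-1 + j))
F = sqrt(154) (F = sqrt(76 + 78) = sqrt(154) ≈ 12.410)
S = sqrt(154) ≈ 12.410
S + 108*v(-1, M(-4, -2)) = sqrt(154) + 108*((2*(-2)*(-1 - 4))*(-1)) = sqrt(154) + 108*((2*(-2)*(-5))*(-1)) = sqrt(154) + 108*(20*(-1)) = sqrt(154) + 108*(-20) = sqrt(154) - 2160 = -2160 + sqrt(154)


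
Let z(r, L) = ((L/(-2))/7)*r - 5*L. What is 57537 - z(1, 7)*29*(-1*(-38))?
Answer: 96658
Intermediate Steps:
z(r, L) = -5*L - L*r/14 (z(r, L) = ((L*(-½))*(⅐))*r - 5*L = (-L/2*(⅐))*r - 5*L = (-L/14)*r - 5*L = -L*r/14 - 5*L = -5*L - L*r/14)
57537 - z(1, 7)*29*(-1*(-38)) = 57537 - -1/14*7*(70 + 1)*29*(-1*(-38)) = 57537 - -1/14*7*71*29*38 = 57537 - (-71/2*29)*38 = 57537 - (-2059)*38/2 = 57537 - 1*(-39121) = 57537 + 39121 = 96658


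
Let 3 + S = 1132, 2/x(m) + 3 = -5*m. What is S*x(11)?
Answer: -1129/29 ≈ -38.931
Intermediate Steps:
x(m) = 2/(-3 - 5*m)
S = 1129 (S = -3 + 1132 = 1129)
S*x(11) = 1129*(-2/(3 + 5*11)) = 1129*(-2/(3 + 55)) = 1129*(-2/58) = 1129*(-2*1/58) = 1129*(-1/29) = -1129/29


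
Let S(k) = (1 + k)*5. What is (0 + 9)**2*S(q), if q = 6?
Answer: 2835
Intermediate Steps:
S(k) = 5 + 5*k
(0 + 9)**2*S(q) = (0 + 9)**2*(5 + 5*6) = 9**2*(5 + 30) = 81*35 = 2835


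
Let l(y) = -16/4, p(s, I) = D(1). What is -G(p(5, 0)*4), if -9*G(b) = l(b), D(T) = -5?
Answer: -4/9 ≈ -0.44444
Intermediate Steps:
p(s, I) = -5
l(y) = -4 (l(y) = -16*¼ = -4)
G(b) = 4/9 (G(b) = -⅑*(-4) = 4/9)
-G(p(5, 0)*4) = -1*4/9 = -4/9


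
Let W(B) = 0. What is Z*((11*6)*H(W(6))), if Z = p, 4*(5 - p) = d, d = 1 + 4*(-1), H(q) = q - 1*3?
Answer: -2277/2 ≈ -1138.5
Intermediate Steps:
H(q) = -3 + q (H(q) = q - 3 = -3 + q)
d = -3 (d = 1 - 4 = -3)
p = 23/4 (p = 5 - 1/4*(-3) = 5 + 3/4 = 23/4 ≈ 5.7500)
Z = 23/4 ≈ 5.7500
Z*((11*6)*H(W(6))) = 23*((11*6)*(-3 + 0))/4 = 23*(66*(-3))/4 = (23/4)*(-198) = -2277/2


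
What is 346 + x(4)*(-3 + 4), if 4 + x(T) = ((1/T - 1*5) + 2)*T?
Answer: 331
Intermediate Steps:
x(T) = -4 + T*(-3 + 1/T) (x(T) = -4 + ((1/T - 1*5) + 2)*T = -4 + ((1/T - 5) + 2)*T = -4 + ((-5 + 1/T) + 2)*T = -4 + (-3 + 1/T)*T = -4 + T*(-3 + 1/T))
346 + x(4)*(-3 + 4) = 346 + (-3 - 3*4)*(-3 + 4) = 346 + (-3 - 12)*1 = 346 - 15*1 = 346 - 15 = 331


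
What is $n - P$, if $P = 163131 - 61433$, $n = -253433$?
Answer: $-355131$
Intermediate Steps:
$P = 101698$
$n - P = -253433 - 101698 = -355131$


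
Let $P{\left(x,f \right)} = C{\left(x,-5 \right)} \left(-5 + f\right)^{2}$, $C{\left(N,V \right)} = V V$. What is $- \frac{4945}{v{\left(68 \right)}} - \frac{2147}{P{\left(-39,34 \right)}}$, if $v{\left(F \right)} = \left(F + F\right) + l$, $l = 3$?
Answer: $- \frac{104267058}{2922475} \approx -35.678$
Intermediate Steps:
$C{\left(N,V \right)} = V^{2}$
$P{\left(x,f \right)} = 25 \left(-5 + f\right)^{2}$ ($P{\left(x,f \right)} = \left(-5\right)^{2} \left(-5 + f\right)^{2} = 25 \left(-5 + f\right)^{2}$)
$v{\left(F \right)} = 3 + 2 F$ ($v{\left(F \right)} = \left(F + F\right) + 3 = 2 F + 3 = 3 + 2 F$)
$- \frac{4945}{v{\left(68 \right)}} - \frac{2147}{P{\left(-39,34 \right)}} = - \frac{4945}{3 + 2 \cdot 68} - \frac{2147}{25 \left(-5 + 34\right)^{2}} = - \frac{4945}{3 + 136} - \frac{2147}{25 \cdot 29^{2}} = - \frac{4945}{139} - \frac{2147}{25 \cdot 841} = \left(-4945\right) \frac{1}{139} - \frac{2147}{21025} = - \frac{4945}{139} - \frac{2147}{21025} = - \frac{104267058}{2922475}$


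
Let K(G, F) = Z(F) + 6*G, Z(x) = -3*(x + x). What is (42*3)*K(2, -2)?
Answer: 3024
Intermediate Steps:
Z(x) = -6*x
K(G, F) = -6*F + 6*G
(42*3)*K(2, -2) = (42*3)*(-6*(-2) + 6*2) = 126*(12 + 12) = 126*24 = 3024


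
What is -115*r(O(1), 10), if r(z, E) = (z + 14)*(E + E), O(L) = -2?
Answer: -27600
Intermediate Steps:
r(z, E) = 2*E*(14 + z) (r(z, E) = (14 + z)*(2*E) = 2*E*(14 + z))
-115*r(O(1), 10) = -230*10*(14 - 2) = -230*10*12 = -115*240 = -27600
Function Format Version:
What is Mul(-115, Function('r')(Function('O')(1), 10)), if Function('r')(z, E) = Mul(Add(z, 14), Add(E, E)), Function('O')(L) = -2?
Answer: -27600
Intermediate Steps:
Function('r')(z, E) = Mul(2, E, Add(14, z)) (Function('r')(z, E) = Mul(Add(14, z), Mul(2, E)) = Mul(2, E, Add(14, z)))
Mul(-115, Function('r')(Function('O')(1), 10)) = Mul(-115, Mul(2, 10, Add(14, -2))) = Mul(-115, Mul(2, 10, 12)) = Mul(-115, 240) = -27600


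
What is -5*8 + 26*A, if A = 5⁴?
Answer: 16210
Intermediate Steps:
A = 625
-5*8 + 26*A = -5*8 + 26*625 = -40 + 16250 = 16210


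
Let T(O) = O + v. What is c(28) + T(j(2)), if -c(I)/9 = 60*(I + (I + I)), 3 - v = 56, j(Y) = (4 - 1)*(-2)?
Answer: -45419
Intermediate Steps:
j(Y) = -6 (j(Y) = 3*(-2) = -6)
v = -53 (v = 3 - 1*56 = 3 - 56 = -53)
T(O) = -53 + O (T(O) = O - 53 = -53 + O)
c(I) = -1620*I (c(I) = -540*(I + (I + I)) = -540*(I + 2*I) = -540*3*I = -1620*I)
c(28) + T(j(2)) = -1620*28 + (-53 - 6) = -45360 - 59 = -45419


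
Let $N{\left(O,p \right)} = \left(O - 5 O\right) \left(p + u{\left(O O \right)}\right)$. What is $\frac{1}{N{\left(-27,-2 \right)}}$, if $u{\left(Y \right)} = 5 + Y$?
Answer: $\frac{1}{79056} \approx 1.2649 \cdot 10^{-5}$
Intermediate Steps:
$N{\left(O,p \right)} = - 4 O \left(5 + p + O^{2}\right)$ ($N{\left(O,p \right)} = \left(O - 5 O\right) \left(p + \left(5 + O O\right)\right) = - 4 O \left(p + \left(5 + O^{2}\right)\right) = - 4 O \left(5 + p + O^{2}\right)$)
$\frac{1}{N{\left(-27,-2 \right)}} = \frac{1}{\left(-4\right) \left(-27\right) \left(5 - 2 + \left(-27\right)^{2}\right)} = \frac{1}{\left(-4\right) \left(-27\right) \left(5 - 2 + 729\right)} = \frac{1}{\left(-4\right) \left(-27\right) 732} = \frac{1}{79056}$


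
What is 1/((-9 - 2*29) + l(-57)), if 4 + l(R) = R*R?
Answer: 1/3178 ≈ 0.00031466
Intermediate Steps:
l(R) = -4 + R² (l(R) = -4 + R*R = -4 + R²)
1/((-9 - 2*29) + l(-57)) = 1/((-9 - 2*29) + (-4 + (-57)²)) = 1/((-9 - 58) + (-4 + 3249)) = 1/(-67 + 3245) = 1/3178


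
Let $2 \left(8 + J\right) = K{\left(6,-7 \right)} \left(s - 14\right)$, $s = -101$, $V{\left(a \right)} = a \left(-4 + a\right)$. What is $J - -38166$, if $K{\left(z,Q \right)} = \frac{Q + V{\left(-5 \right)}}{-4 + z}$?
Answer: $\frac{74131}{2} \approx 37066.0$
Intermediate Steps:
$K{\left(z,Q \right)} = \frac{45 + Q}{-4 + z}$ ($K{\left(z,Q \right)} = \frac{Q - 5 \left(-4 - 5\right)}{-4 + z} = \frac{Q - -45}{-4 + z} = \frac{Q + 45}{-4 + z} = \frac{45 + Q}{-4 + z}$)
$J = - \frac{2201}{2}$ ($J = -8 + \frac{\frac{45 - 7}{-4 + 6} \left(-101 - 14\right)}{2} = -8 + \frac{\frac{1}{2} \cdot 38 \left(-115\right)}{2} = -8 + \frac{19 \left(-115\right)}{2} = -8 + \frac{1}{2} \left(-2185\right) = -8 - \frac{2185}{2} = - \frac{2201}{2} \approx -1100.5$)
$J - -38166 = - \frac{2201}{2} - -38166 = - \frac{2201}{2} + 38166 = \frac{74131}{2}$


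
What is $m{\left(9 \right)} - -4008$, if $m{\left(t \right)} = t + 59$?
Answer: $4076$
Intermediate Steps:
$m{\left(t \right)} = 59 + t$
$m{\left(9 \right)} - -4008 = \left(59 + 9\right) - -4008 = 68 + 4008 = 4076$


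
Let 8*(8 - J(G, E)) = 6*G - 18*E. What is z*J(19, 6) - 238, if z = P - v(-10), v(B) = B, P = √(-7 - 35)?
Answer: -331/2 + 29*I*√42/4 ≈ -165.5 + 46.985*I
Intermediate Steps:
P = I*√42 (P = √(-42) = I*√42 ≈ 6.4807*I)
J(G, E) = 8 - 3*G/4 + 9*E/4 (J(G, E) = 8 - (6*G - 18*E)/8 = 8 - (-18*E + 6*G)/8 = 8 + (-3*G/4 + 9*E/4) = 8 - 3*G/4 + 9*E/4)
z = 10 + I*√42 (z = I*√42 - 1*(-10) = I*√42 + 10 = 10 + I*√42 ≈ 10.0 + 6.4807*I)
z*J(19, 6) - 238 = (10 + I*√42)*(8 - ¾*19 + (9/4)*6) - 238 = (10 + I*√42)*(8 - 57/4 + 27/2) - 238 = (10 + I*√42)*(29/4) - 238 = (145/2 + 29*I*√42/4) - 238 = -331/2 + 29*I*√42/4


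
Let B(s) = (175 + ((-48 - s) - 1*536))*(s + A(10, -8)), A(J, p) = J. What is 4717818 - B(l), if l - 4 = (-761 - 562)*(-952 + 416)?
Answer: 503170041640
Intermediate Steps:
l = 709132 (l = 4 + (-761 - 562)*(-952 + 416) = 4 - 1323*(-536) = 4 + 709128 = 709132)
B(s) = (-409 - s)*(10 + s) (B(s) = (175 + ((-48 - s) - 1*536))*(s + 10) = (175 + ((-48 - s) - 536))*(10 + s) = (175 + (-584 - s))*(10 + s) = (-409 - s)*(10 + s))
4717818 - B(l) = 4717818 - (-4090 - 1*709132² - 419*709132) = 4717818 - (-4090 - 1*502868193424 - 297126308) = 4717818 - (-4090 - 502868193424 - 297126308) = 4717818 - 1*(-503165323822) = 4717818 + 503165323822 = 503170041640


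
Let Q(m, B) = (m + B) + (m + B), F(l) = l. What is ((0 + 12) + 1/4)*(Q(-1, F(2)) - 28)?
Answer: -637/2 ≈ -318.50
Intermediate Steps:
Q(m, B) = 2*B + 2*m (Q(m, B) = (B + m) + (B + m) = 2*B + 2*m)
((0 + 12) + 1/4)*(Q(-1, F(2)) - 28) = ((0 + 12) + 1/4)*((2*2 + 2*(-1)) - 28) = (12 + ¼)*((4 - 2) - 28) = 49*(2 - 28)/4 = (49/4)*(-26) = -637/2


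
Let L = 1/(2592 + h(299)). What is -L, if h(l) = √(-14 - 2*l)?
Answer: I/(6*(√17 - 432*I)) ≈ -0.00038577 + 3.6818e-6*I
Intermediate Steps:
L = 1/(2592 + 6*I*√17) (L = 1/(2592 + √(-14 - 2*299)) = 1/(2592 + √(-14 - 598)) = 1/(2592 + √(-612)) = 1/(2592 + 6*I*√17) ≈ 0.00038577 - 3.682e-6*I)
-L = -(72/186641 - I*√17/1119846) = -72/186641 + I*√17/1119846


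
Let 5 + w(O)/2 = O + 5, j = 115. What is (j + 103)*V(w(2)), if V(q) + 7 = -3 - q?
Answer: -3052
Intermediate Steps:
w(O) = 2*O (w(O) = -10 + 2*(O + 5) = -10 + 2*(5 + O) = -10 + (10 + 2*O) = 2*O)
V(q) = -10 - q (V(q) = -7 + (-3 - q) = -10 - q)
(j + 103)*V(w(2)) = (115 + 103)*(-10 - 2*2) = 218*(-10 - 1*4) = 218*(-10 - 4) = 218*(-14) = -3052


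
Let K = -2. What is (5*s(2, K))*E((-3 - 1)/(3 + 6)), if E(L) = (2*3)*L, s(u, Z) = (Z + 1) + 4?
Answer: -40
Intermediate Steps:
s(u, Z) = 5 + Z (s(u, Z) = (1 + Z) + 4 = 5 + Z)
E(L) = 6*L
(5*s(2, K))*E((-3 - 1)/(3 + 6)) = (5*(5 - 2))*(6*((-3 - 1)/(3 + 6))) = (5*3)*(6*(-4/9)) = 15*(6*(-4*⅑)) = 15*(6*(-4/9)) = 15*(-8/3) = -40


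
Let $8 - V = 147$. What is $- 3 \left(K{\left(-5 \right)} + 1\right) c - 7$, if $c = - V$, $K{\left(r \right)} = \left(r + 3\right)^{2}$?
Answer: $-2092$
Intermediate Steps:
$V = -139$ ($V = 8 - 147 = -139$)
$K{\left(r \right)} = \left(3 + r\right)^{2}$
$c = 139$ ($c = \left(-1\right) \left(-139\right) = 139$)
$- 3 \left(K{\left(-5 \right)} + 1\right) c - 7 = - 3 \left(\left(3 - 5\right)^{2} + 1\right) 139 - 7 = - 3 \left(\left(-2\right)^{2} + 1\right) 139 - 7 = - 3 \left(4 + 1\right) 139 - 7 = \left(-3\right) 5 \cdot 139 - 7 = \left(-15\right) 139 - 7 = -2085 - 7 = -2092$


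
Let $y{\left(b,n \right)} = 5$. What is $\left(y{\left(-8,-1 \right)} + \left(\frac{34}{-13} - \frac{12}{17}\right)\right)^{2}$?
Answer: $\frac{137641}{48841} \approx 2.8181$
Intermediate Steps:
$\left(y{\left(-8,-1 \right)} + \left(\frac{34}{-13} - \frac{12}{17}\right)\right)^{2} = \left(5 + \left(\frac{34}{-13} - \frac{12}{17}\right)\right)^{2} = \left(5 + \left(34 \left(- \frac{1}{13}\right) - \frac{12}{17}\right)\right)^{2} = \left(5 - \frac{734}{221}\right)^{2} = \left(\frac{371}{221}\right)^{2} = \frac{137641}{48841}$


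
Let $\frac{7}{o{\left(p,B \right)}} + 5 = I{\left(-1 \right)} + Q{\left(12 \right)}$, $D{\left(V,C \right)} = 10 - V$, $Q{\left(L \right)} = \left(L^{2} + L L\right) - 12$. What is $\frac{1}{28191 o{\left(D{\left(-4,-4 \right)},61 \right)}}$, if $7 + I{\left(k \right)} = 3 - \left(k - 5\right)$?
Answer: $\frac{13}{9397} \approx 0.0013834$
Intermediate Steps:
$I{\left(k \right)} = 1 - k$ ($I{\left(k \right)} = -7 - \left(-8 + k\right) = 1 - k$)
$Q{\left(L \right)} = -12 + 2 L^{2}$ ($Q{\left(L \right)} = \left(L^{2} + L^{2}\right) - 12 = 2 L^{2} - 12 = -12 + 2 L^{2}$)
$o{\left(p,B \right)} = \frac{1}{39}$ ($o{\left(p,B \right)} = \frac{7}{-5 + \left(\left(1 - -1\right) - \left(12 - 2 \cdot 12^{2}\right)\right)} = \frac{7}{-5 + \left(\left(1 + 1\right) + \left(-12 + 2 \cdot 144\right)\right)} = \frac{7}{-5 + \left(2 + \left(-12 + 288\right)\right)} = \frac{7}{-5 + \left(2 + 276\right)} = \frac{7}{-5 + 278} = \frac{7}{273} = 7 \cdot \frac{1}{273} = \frac{1}{39}$)
$\frac{1}{28191 o{\left(D{\left(-4,-4 \right)},61 \right)}} = \frac{\frac{1}{\frac{1}{39}}}{28191} = \frac{1}{28191} \cdot 39 = \frac{13}{9397}$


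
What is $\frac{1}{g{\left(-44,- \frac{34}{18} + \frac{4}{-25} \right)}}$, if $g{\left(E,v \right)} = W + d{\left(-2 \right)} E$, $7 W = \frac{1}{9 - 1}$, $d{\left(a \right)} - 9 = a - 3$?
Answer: $- \frac{56}{9855} \approx -0.0056824$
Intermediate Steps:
$d{\left(a \right)} = 6 + a$ ($d{\left(a \right)} = 9 + \left(a - 3\right) = 9 + \left(-3 + a\right) = 6 + a$)
$W = \frac{1}{56}$ ($W = \frac{1}{7 \left(9 - 1\right)} = \frac{1}{7 \cdot 8} = \frac{1}{7} \cdot \frac{1}{8} = \frac{1}{56} \approx 0.017857$)
$g{\left(E,v \right)} = \frac{1}{56} + 4 E$ ($g{\left(E,v \right)} = \frac{1}{56} + \left(6 - 2\right) E = \frac{1}{56} + 4 E$)
$\frac{1}{g{\left(-44,- \frac{34}{18} + \frac{4}{-25} \right)}} = \frac{1}{\frac{1}{56} + 4 \left(-44\right)} = \frac{1}{\frac{1}{56} - 176} = \frac{1}{- \frac{9855}{56}} = - \frac{56}{9855}$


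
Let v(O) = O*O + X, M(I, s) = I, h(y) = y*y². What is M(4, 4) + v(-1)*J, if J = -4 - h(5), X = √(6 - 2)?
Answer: -383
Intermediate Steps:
h(y) = y³
X = 2 (X = √4 = 2)
v(O) = 2 + O² (v(O) = O*O + 2 = O² + 2 = 2 + O²)
J = -129 (J = -4 - 1*5³ = -4 - 1*125 = -4 - 125 = -129)
M(4, 4) + v(-1)*J = 4 + (2 + (-1)²)*(-129) = 4 + (2 + 1)*(-129) = 4 + 3*(-129) = 4 - 387 = -383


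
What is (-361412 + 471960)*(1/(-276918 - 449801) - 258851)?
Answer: -20795398728748760/726719 ≈ -2.8615e+10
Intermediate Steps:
(-361412 + 471960)*(1/(-276918 - 449801) - 258851) = 110548*(1/(-726719) - 258851) = 110548*(-1/726719 - 258851) = 110548*(-188111939870/726719) = -20795398728748760/726719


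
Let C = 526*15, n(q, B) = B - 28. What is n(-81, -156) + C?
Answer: 7706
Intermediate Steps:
n(q, B) = -28 + B
C = 7890
n(-81, -156) + C = (-28 - 156) + 7890 = -184 + 7890 = 7706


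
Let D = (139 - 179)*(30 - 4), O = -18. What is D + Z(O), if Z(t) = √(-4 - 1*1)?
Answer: -1040 + I*√5 ≈ -1040.0 + 2.2361*I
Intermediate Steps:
D = -1040 (D = -40*26 = -1040)
Z(t) = I*√5 (Z(t) = √(-4 - 1) = √(-5) = I*√5)
D + Z(O) = -1040 + I*√5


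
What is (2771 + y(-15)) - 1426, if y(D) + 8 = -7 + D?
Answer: 1315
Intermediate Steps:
y(D) = -15 + D (y(D) = -8 + (-7 + D) = -15 + D)
(2771 + y(-15)) - 1426 = (2771 + (-15 - 15)) - 1426 = (2771 - 30) - 1426 = 2741 - 1426 = 1315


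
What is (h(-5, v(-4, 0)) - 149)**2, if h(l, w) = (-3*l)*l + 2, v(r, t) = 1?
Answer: 49284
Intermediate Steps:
h(l, w) = 2 - 3*l**2 (h(l, w) = -3*l**2 + 2 = 2 - 3*l**2)
(h(-5, v(-4, 0)) - 149)**2 = ((2 - 3*(-5)**2) - 149)**2 = ((2 - 3*25) - 149)**2 = ((2 - 75) - 149)**2 = (-73 - 149)**2 = (-222)**2 = 49284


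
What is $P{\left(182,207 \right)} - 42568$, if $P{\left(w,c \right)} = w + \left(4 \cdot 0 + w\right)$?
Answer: $-42204$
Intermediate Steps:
$P{\left(w,c \right)} = 2 w$ ($P{\left(w,c \right)} = w + \left(0 + w\right) = w + w = 2 w$)
$P{\left(182,207 \right)} - 42568 = 2 \cdot 182 - 42568 = 364 - 42568 = -42204$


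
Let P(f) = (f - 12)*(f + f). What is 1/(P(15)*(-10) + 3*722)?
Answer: 1/1266 ≈ 0.00078989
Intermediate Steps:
P(f) = 2*f*(-12 + f) (P(f) = (-12 + f)*(2*f) = 2*f*(-12 + f))
1/(P(15)*(-10) + 3*722) = 1/((2*15*(-12 + 15))*(-10) + 3*722) = 1/((2*15*3)*(-10) + 2166) = 1/(90*(-10) + 2166) = 1/(-900 + 2166) = 1/1266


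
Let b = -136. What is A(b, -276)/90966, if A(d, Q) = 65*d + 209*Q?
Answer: -33262/45483 ≈ -0.73131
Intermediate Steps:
A(b, -276)/90966 = (65*(-136) + 209*(-276))/90966 = (-8840 - 57684)*(1/90966) = -66524*1/90966 = -33262/45483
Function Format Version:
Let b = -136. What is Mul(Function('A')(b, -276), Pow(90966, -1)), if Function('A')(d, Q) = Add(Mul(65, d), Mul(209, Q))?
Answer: Rational(-33262, 45483) ≈ -0.73131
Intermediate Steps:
Mul(Function('A')(b, -276), Pow(90966, -1)) = Mul(Add(Mul(65, -136), Mul(209, -276)), Pow(90966, -1)) = Mul(Add(-8840, -57684), Rational(1, 90966)) = Mul(-66524, Rational(1, 90966)) = Rational(-33262, 45483)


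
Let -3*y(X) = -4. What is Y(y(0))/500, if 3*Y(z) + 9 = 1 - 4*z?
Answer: -2/225 ≈ -0.0088889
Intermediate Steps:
y(X) = 4/3 (y(X) = -⅓*(-4) = 4/3)
Y(z) = -8/3 - 4*z/3 (Y(z) = -3 + (1 - 4*z)/3 = -3 + (⅓ - 4*z/3) = -8/3 - 4*z/3)
Y(y(0))/500 = (-8/3 - 4/3*4/3)/500 = (-8/3 - 16/9)*(1/500) = -40/9*1/500 = -2/225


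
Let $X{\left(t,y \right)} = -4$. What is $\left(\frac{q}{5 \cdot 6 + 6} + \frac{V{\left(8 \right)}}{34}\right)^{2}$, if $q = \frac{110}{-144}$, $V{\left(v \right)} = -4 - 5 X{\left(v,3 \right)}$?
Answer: $\frac{392079601}{1941636096} \approx 0.20193$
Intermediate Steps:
$V{\left(v \right)} = 16$ ($V{\left(v \right)} = -4 - -20 = -4 + 20 = 16$)
$q = - \frac{55}{72}$ ($q = 110 \left(- \frac{1}{144}\right) = - \frac{55}{72} \approx -0.76389$)
$\left(\frac{q}{5 \cdot 6 + 6} + \frac{V{\left(8 \right)}}{34}\right)^{2} = \left(- \frac{55}{72 \left(5 \cdot 6 + 6\right)} + \frac{16}{34}\right)^{2} = \left(- \frac{55}{72 \left(30 + 6\right)} + 16 \cdot \frac{1}{34}\right)^{2} = \left(- \frac{55}{72 \cdot 36} + \frac{8}{17}\right)^{2} = \left(\left(- \frac{55}{72}\right) \frac{1}{36} + \frac{8}{17}\right)^{2} = \left(- \frac{55}{2592} + \frac{8}{17}\right)^{2} = \left(\frac{19801}{44064}\right)^{2} = \frac{392079601}{1941636096}$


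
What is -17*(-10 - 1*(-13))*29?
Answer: -1479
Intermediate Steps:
-17*(-10 - 1*(-13))*29 = -17*(-10 + 13)*29 = -17*3*29 = -51*29 = -1479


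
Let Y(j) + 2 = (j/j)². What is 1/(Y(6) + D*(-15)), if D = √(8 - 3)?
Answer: 1/1124 - 15*√5/1124 ≈ -0.028951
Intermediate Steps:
Y(j) = -1 (Y(j) = -2 + (j/j)² = -2 + 1² = -2 + 1 = -1)
D = √5 ≈ 2.2361
1/(Y(6) + D*(-15)) = 1/(-1 + √5*(-15)) = 1/(-1 - 15*√5)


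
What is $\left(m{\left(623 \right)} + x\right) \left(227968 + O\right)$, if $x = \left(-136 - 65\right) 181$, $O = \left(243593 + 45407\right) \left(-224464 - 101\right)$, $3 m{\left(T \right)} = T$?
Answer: $\frac{7042845669112640}{3} \approx 2.3476 \cdot 10^{15}$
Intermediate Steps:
$m{\left(T \right)} = \frac{T}{3}$
$O = -64899285000$ ($O = 289000 \left(-224565\right) = -64899285000$)
$x = -36381$ ($x = \left(-201\right) 181 = -36381$)
$\left(m{\left(623 \right)} + x\right) \left(227968 + O\right) = \left(\frac{1}{3} \cdot 623 - 36381\right) \left(227968 - 64899285000\right) = \left(\frac{623}{3} - 36381\right) \left(-64899057032\right) = \left(- \frac{108520}{3}\right) \left(-64899057032\right) = \frac{7042845669112640}{3}$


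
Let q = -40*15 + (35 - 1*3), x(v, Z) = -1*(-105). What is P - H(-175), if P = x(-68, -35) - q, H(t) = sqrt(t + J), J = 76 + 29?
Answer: 673 - I*sqrt(70) ≈ 673.0 - 8.3666*I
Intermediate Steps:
x(v, Z) = 105
q = -568 (q = -600 + (35 - 3) = -600 + 32 = -568)
J = 105
H(t) = sqrt(105 + t) (H(t) = sqrt(t + 105) = sqrt(105 + t))
P = 673 (P = 105 - 1*(-568) = 105 + 568 = 673)
P - H(-175) = 673 - sqrt(105 - 175) = 673 - sqrt(-70) = 673 - I*sqrt(70)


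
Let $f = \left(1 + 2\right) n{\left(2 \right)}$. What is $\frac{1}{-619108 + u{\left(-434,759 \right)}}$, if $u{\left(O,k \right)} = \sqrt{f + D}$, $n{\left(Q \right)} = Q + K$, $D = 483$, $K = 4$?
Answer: $- \frac{619108}{383294715163} - \frac{\sqrt{501}}{383294715163} \approx -1.6153 \cdot 10^{-6}$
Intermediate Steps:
$n{\left(Q \right)} = 4 + Q$ ($n{\left(Q \right)} = Q + 4 = 4 + Q$)
$f = 18$ ($f = \left(1 + 2\right) \left(4 + 2\right) = 3 \cdot 6 = 18$)
$u{\left(O,k \right)} = \sqrt{501}$ ($u{\left(O,k \right)} = \sqrt{18 + 483} = \sqrt{501}$)
$\frac{1}{-619108 + u{\left(-434,759 \right)}} = \frac{1}{-619108 + \sqrt{501}}$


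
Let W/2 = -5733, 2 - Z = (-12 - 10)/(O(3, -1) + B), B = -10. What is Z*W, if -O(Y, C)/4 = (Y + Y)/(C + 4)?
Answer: -8918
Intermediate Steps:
O(Y, C) = -8*Y/(4 + C) (O(Y, C) = -4*(Y + Y)/(C + 4) = -4*2*Y/(4 + C) = -8*Y/(4 + C))
Z = 7/9 (Z = 2 - (-12 - 10)/(-8*3/(4 - 1) - 10) = 2 - (-22)/(-8*3/3 - 10) = 2 - (-22)/(-8*3*1/3 - 10) = 2 - (-22)/(-8 - 10) = 2 - (-22)/(-18) = 2 - (-22)*(-1)/18 = 2 - 1*11/9 = 2 - 11/9 = 7/9 ≈ 0.77778)
W = -11466 (W = 2*(-5733) = -11466)
Z*W = (7/9)*(-11466) = -8918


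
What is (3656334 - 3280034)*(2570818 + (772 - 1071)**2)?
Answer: 1001040409700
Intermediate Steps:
(3656334 - 3280034)*(2570818 + (772 - 1071)**2) = 376300*(2570818 + (-299)**2) = 376300*(2570818 + 89401) = 376300*2660219 = 1001040409700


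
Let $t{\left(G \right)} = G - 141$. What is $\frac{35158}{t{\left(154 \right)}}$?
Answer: $\frac{35158}{13} \approx 2704.5$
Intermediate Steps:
$t{\left(G \right)} = -141 + G$
$\frac{35158}{t{\left(154 \right)}} = \frac{35158}{-141 + 154} = \frac{35158}{13}$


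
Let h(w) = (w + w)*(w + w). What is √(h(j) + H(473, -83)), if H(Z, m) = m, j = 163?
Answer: √106193 ≈ 325.87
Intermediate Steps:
h(w) = 4*w² (h(w) = (2*w)*(2*w) = 4*w²)
√(h(j) + H(473, -83)) = √(4*163² - 83) = √(4*26569 - 83) = √(106276 - 83) = √106193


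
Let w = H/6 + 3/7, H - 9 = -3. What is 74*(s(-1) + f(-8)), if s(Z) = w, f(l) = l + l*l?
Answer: 29748/7 ≈ 4249.7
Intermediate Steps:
f(l) = l + l²
H = 6 (H = 9 - 3 = 6)
w = 10/7 (w = 6/6 + 3/7 = 6*(⅙) + 3*(⅐) = 1 + 3/7 = 10/7 ≈ 1.4286)
s(Z) = 10/7
74*(s(-1) + f(-8)) = 74*(10/7 - 8*(1 - 8)) = 74*(10/7 - 8*(-7)) = 74*(10/7 + 56) = 74*(402/7) = 29748/7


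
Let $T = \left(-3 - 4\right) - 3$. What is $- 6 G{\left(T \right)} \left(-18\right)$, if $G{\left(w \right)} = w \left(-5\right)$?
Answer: $5400$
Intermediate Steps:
$T = -10$ ($T = -7 - 3 = -10$)
$G{\left(w \right)} = - 5 w$
$- 6 G{\left(T \right)} \left(-18\right) = - 6 \left(\left(-5\right) \left(-10\right)\right) \left(-18\right) = \left(-6\right) 50 \left(-18\right) = \left(-300\right) \left(-18\right) = 5400$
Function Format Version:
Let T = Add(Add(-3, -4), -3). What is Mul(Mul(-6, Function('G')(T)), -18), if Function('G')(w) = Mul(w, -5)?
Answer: 5400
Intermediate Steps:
T = -10 (T = Add(-7, -3) = -10)
Function('G')(w) = Mul(-5, w)
Mul(Mul(-6, Function('G')(T)), -18) = Mul(Mul(-6, Mul(-5, -10)), -18) = Mul(Mul(-6, 50), -18) = Mul(-300, -18) = 5400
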